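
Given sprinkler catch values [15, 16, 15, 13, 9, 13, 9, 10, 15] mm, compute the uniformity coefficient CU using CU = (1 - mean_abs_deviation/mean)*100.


mean = 12.777778 mm
MAD = 2.296296 mm
CU = (1 - 2.296296/12.777778)*100

82.0290 %


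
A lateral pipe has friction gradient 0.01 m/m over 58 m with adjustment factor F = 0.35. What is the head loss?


hf = J * L * F = 0.01 * 58 * 0.35 = 0.2030 m

0.2030 m


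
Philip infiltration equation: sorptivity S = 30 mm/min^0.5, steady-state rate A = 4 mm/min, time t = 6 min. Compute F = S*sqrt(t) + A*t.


F = S*sqrt(t) + A*t
F = 30*sqrt(6) + 4*6
F = 30*2.449490 + 24

97.4847 mm


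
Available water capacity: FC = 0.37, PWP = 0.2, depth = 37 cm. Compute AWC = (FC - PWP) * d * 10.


AWC = (FC - PWP) * d * 10
AWC = (0.37 - 0.2) * 37 * 10
AWC = 0.1700 * 37 * 10

62.9000 mm


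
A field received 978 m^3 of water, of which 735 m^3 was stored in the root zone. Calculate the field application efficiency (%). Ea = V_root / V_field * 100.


Ea = V_root / V_field * 100 = 735 / 978 * 100 = 75.1534%

75.1534 %


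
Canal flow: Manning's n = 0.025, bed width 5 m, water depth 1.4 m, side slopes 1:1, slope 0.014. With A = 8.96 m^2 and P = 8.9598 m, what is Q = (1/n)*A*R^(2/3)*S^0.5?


R = A/P = 8.96/8.9598 = 1.000022
Q = (1/0.025) * 8.96 * 1.000022^(2/3) * 0.014^0.5

42.4071 m^3/s


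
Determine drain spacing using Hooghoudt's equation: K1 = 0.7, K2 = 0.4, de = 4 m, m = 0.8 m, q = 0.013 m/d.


S^2 = 8*K2*de*m/q + 4*K1*m^2/q
S^2 = 8*0.4*4*0.8/0.013 + 4*0.7*0.8^2/0.013
S = sqrt(925.5385)

30.4227 m


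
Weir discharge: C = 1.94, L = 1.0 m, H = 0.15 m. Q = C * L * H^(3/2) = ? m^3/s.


Q = C * L * H^(3/2) = 1.94 * 1.0 * 0.15^1.5 = 1.94 * 1.0 * 0.058095

0.1127 m^3/s


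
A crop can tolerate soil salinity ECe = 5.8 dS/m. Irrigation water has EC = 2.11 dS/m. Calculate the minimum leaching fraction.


LR = ECiw / (5*ECe - ECiw)
LR = 2.11 / (5*5.8 - 2.11)
LR = 2.11 / 26.8900

0.0785


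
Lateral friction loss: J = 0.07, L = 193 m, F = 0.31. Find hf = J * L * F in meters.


hf = J * L * F = 0.07 * 193 * 0.31 = 4.1881 m

4.1881 m


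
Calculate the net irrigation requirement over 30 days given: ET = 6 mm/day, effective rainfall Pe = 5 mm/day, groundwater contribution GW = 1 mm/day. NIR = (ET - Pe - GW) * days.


Daily deficit = ET - Pe - GW = 6 - 5 - 1 = 0 mm/day
NIR = 0 * 30 = 0 mm

0 mm


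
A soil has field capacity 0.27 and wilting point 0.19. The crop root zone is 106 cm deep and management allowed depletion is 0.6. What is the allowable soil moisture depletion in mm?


SMD = (FC - PWP) * d * MAD * 10
SMD = (0.27 - 0.19) * 106 * 0.6 * 10
SMD = 0.0800 * 106 * 0.6 * 10

50.8800 mm


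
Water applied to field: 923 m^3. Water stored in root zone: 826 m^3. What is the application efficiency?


Ea = V_root / V_field * 100 = 826 / 923 * 100 = 89.4908%

89.4908 %


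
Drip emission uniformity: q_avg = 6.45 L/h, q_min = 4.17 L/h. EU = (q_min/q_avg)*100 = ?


EU = (q_min/q_avg)*100 = (4.17/6.45)*100 = 64.6512%

64.6512 %


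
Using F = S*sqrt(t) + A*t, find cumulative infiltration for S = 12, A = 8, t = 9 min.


F = S*sqrt(t) + A*t
F = 12*sqrt(9) + 8*9
F = 12*3.000000 + 72

108.0000 mm


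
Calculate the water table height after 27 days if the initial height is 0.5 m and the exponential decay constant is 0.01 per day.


m = m0 * exp(-k*t)
m = 0.5 * exp(-0.01 * 27)
m = 0.5 * exp(-0.2700)

0.3817 m


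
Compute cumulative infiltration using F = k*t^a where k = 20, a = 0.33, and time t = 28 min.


F = k * t^a = 20 * 28^0.33
F = 20 * 3.003047

60.0609 mm


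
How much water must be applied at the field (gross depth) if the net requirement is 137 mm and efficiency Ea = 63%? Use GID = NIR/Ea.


Ea = 63% = 0.63
GID = NIR / Ea = 137 / 0.63 = 217.4603 mm

217.4603 mm


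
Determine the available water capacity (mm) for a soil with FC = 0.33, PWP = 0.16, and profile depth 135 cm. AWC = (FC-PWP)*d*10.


AWC = (FC - PWP) * d * 10
AWC = (0.33 - 0.16) * 135 * 10
AWC = 0.1700 * 135 * 10

229.5000 mm


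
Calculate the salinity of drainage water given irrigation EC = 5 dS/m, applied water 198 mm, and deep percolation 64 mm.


EC_dw = EC_iw * D_iw / D_dw
EC_dw = 5 * 198 / 64
EC_dw = 990 / 64

15.4688 dS/m


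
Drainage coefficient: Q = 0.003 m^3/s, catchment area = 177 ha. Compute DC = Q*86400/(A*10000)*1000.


DC = Q * 86400 / (A * 10000) * 1000
DC = 0.003 * 86400 / (177 * 10000) * 1000
DC = 259200.0000 / 1770000

0.1464 mm/day


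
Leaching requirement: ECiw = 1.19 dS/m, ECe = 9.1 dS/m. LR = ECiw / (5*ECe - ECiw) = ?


LR = ECiw / (5*ECe - ECiw)
LR = 1.19 / (5*9.1 - 1.19)
LR = 1.19 / 44.3100

0.0269


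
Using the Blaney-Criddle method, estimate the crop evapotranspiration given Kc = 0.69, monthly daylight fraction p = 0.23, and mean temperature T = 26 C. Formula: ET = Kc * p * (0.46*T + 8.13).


ET = Kc * p * (0.46*T + 8.13)
ET = 0.69 * 0.23 * (0.46*26 + 8.13)
ET = 0.69 * 0.23 * 20.0900

3.1883 mm/day


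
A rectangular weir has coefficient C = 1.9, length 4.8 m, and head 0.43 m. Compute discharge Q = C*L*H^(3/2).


Q = C * L * H^(3/2) = 1.9 * 4.8 * 0.43^1.5 = 1.9 * 4.8 * 0.281970

2.5716 m^3/s


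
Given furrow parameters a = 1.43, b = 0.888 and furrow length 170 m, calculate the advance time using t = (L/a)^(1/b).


t = (L/a)^(1/b)
t = (170/1.43)^(1/0.888)
t = 118.881119^(1/0.888)

217.1895 min


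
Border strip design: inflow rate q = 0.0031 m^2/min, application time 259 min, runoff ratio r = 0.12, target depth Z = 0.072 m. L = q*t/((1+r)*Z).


L = q*t/((1+r)*Z)
L = 0.0031*259/((1+0.12)*0.072)
L = 0.8029/0.08064

9.9566 m


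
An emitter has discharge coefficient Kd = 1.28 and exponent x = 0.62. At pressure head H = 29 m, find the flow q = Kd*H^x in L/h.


q = Kd * H^x = 1.28 * 29^0.62 = 1.28 * 8.066530

10.3252 L/h


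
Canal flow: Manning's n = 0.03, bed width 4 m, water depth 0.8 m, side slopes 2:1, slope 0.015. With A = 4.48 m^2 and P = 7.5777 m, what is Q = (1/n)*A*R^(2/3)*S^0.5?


R = A/P = 4.48/7.5777 = 0.591208
Q = (1/0.03) * 4.48 * 0.591208^(2/3) * 0.015^0.5

12.8834 m^3/s


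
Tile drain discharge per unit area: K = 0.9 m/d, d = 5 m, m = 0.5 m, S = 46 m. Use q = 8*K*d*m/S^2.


q = 8*K*d*m/S^2
q = 8*0.9*5*0.5/46^2
q = 18.0000 / 2116

0.0085 m/d


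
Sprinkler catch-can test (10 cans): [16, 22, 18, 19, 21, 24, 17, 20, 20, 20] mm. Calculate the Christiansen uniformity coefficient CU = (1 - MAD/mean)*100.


mean = 19.700000 mm
MAD = 1.760000 mm
CU = (1 - 1.760000/19.700000)*100

91.0660 %


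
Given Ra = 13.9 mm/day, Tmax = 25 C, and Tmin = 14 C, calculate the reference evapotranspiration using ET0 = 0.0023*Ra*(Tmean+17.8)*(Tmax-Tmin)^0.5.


Tmean = (Tmax + Tmin)/2 = (25 + 14)/2 = 19.5
ET0 = 0.0023 * 13.9 * (19.5 + 17.8) * sqrt(25 - 14)
ET0 = 0.0023 * 13.9 * 37.3 * 3.316625

3.9550 mm/day


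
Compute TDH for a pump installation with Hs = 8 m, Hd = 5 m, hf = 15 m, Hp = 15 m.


TDH = Hs + Hd + hf + Hp = 8 + 5 + 15 + 15 = 43

43 m


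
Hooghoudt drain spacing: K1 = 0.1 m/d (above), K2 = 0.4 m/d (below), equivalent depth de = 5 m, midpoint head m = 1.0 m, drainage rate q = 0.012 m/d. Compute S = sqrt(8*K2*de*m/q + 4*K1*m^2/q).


S^2 = 8*K2*de*m/q + 4*K1*m^2/q
S^2 = 8*0.4*5*1.0/0.012 + 4*0.1*1.0^2/0.012
S = sqrt(1366.6667)

36.9685 m


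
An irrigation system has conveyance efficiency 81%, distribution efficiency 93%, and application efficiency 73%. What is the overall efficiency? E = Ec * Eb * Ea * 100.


Ec = 0.81, Eb = 0.93, Ea = 0.73
E = 0.81 * 0.93 * 0.73 * 100 = 54.9909%

54.9909 %


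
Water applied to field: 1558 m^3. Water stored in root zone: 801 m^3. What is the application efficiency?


Ea = V_root / V_field * 100 = 801 / 1558 * 100 = 51.4121%

51.4121 %


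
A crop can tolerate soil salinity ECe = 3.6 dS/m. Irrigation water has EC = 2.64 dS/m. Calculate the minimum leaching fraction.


LR = ECiw / (5*ECe - ECiw)
LR = 2.64 / (5*3.6 - 2.64)
LR = 2.64 / 15.3600

0.1719


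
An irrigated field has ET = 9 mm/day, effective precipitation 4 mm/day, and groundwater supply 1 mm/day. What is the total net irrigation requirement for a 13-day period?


Daily deficit = ET - Pe - GW = 9 - 4 - 1 = 4 mm/day
NIR = 4 * 13 = 52 mm

52.0000 mm


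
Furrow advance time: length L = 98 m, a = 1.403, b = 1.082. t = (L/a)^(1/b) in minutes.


t = (L/a)^(1/b)
t = (98/1.403)^(1/1.082)
t = 69.850321^(1/1.082)

50.6299 min


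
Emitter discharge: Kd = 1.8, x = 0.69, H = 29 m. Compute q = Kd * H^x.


q = Kd * H^x = 1.8 * 29^0.69 = 1.8 * 10.210679

18.3792 L/h


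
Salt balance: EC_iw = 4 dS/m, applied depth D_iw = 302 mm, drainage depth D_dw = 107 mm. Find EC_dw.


EC_dw = EC_iw * D_iw / D_dw
EC_dw = 4 * 302 / 107
EC_dw = 1208 / 107

11.2897 dS/m


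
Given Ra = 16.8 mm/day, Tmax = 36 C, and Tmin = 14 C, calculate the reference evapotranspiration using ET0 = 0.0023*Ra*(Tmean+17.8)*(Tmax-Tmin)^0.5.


Tmean = (Tmax + Tmin)/2 = (36 + 14)/2 = 25.0
ET0 = 0.0023 * 16.8 * (25.0 + 17.8) * sqrt(36 - 14)
ET0 = 0.0023 * 16.8 * 42.8 * 4.690416

7.7570 mm/day


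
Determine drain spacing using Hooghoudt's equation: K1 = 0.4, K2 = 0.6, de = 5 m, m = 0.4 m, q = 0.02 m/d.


S^2 = 8*K2*de*m/q + 4*K1*m^2/q
S^2 = 8*0.6*5*0.4/0.02 + 4*0.4*0.4^2/0.02
S = sqrt(492.8000)

22.1991 m


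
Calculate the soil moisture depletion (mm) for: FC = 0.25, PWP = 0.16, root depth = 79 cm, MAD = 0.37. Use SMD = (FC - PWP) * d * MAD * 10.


SMD = (FC - PWP) * d * MAD * 10
SMD = (0.25 - 0.16) * 79 * 0.37 * 10
SMD = 0.0900 * 79 * 0.37 * 10

26.3070 mm


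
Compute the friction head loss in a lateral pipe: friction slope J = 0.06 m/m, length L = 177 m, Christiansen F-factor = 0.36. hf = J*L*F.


hf = J * L * F = 0.06 * 177 * 0.36 = 3.8232 m

3.8232 m


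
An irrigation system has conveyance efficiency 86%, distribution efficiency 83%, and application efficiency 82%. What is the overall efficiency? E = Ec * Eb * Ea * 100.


Ec = 0.86, Eb = 0.83, Ea = 0.82
E = 0.86 * 0.83 * 0.82 * 100 = 58.5316%

58.5316 %


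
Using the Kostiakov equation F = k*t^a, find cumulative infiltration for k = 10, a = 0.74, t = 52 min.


F = k * t^a = 10 * 52^0.74
F = 10 * 18.614118

186.1412 mm


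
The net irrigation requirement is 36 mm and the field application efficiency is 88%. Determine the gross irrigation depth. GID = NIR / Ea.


Ea = 88% = 0.88
GID = NIR / Ea = 36 / 0.88 = 40.9091 mm

40.9091 mm


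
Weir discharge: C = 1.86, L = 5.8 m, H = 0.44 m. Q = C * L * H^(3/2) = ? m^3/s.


Q = C * L * H^(3/2) = 1.86 * 5.8 * 0.44^1.5 = 1.86 * 5.8 * 0.291863

3.1486 m^3/s


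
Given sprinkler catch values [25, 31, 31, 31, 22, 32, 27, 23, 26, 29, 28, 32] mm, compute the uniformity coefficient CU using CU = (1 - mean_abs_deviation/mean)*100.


mean = 28.083333 mm
MAD = 2.916667 mm
CU = (1 - 2.916667/28.083333)*100

89.6142 %


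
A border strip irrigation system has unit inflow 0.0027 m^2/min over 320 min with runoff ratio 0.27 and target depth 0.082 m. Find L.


L = q*t/((1+r)*Z)
L = 0.0027*320/((1+0.27)*0.082)
L = 0.864/0.10414

8.2965 m


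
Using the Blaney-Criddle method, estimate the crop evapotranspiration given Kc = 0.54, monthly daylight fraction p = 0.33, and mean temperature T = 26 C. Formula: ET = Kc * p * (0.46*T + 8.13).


ET = Kc * p * (0.46*T + 8.13)
ET = 0.54 * 0.33 * (0.46*26 + 8.13)
ET = 0.54 * 0.33 * 20.0900

3.5800 mm/day


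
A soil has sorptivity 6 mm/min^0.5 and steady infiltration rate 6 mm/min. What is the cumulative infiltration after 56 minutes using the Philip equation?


F = S*sqrt(t) + A*t
F = 6*sqrt(56) + 6*56
F = 6*7.483315 + 336

380.8999 mm


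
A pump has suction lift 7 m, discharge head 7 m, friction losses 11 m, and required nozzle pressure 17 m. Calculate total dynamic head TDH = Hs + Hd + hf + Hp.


TDH = Hs + Hd + hf + Hp = 7 + 7 + 11 + 17 = 42

42 m


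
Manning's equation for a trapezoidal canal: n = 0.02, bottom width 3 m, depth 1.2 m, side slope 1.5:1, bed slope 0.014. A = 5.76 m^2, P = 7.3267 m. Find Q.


R = A/P = 5.76/7.3267 = 0.786166
Q = (1/0.02) * 5.76 * 0.786166^(2/3) * 0.014^0.5

29.0268 m^3/s


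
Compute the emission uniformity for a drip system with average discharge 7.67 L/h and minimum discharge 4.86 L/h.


EU = (q_min/q_avg)*100 = (4.86/7.67)*100 = 63.3638%

63.3638 %


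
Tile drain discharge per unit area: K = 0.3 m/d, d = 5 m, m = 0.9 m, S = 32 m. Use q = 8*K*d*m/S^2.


q = 8*K*d*m/S^2
q = 8*0.3*5*0.9/32^2
q = 10.8000 / 1024

0.0105 m/d


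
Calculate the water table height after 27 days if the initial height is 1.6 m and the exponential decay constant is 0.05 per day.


m = m0 * exp(-k*t)
m = 1.6 * exp(-0.05 * 27)
m = 1.6 * exp(-1.3500)

0.4148 m


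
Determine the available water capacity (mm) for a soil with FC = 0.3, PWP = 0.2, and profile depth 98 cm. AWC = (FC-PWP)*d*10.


AWC = (FC - PWP) * d * 10
AWC = (0.3 - 0.2) * 98 * 10
AWC = 0.1000 * 98 * 10

98.0000 mm


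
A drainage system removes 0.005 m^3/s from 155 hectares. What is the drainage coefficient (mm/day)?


DC = Q * 86400 / (A * 10000) * 1000
DC = 0.005 * 86400 / (155 * 10000) * 1000
DC = 432000.0000 / 1550000

0.2787 mm/day


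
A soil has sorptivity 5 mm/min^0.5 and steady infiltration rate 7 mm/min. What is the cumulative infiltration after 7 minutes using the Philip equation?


F = S*sqrt(t) + A*t
F = 5*sqrt(7) + 7*7
F = 5*2.645751 + 49

62.2288 mm


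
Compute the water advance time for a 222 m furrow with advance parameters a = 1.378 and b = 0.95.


t = (L/a)^(1/b)
t = (222/1.378)^(1/0.95)
t = 161.103048^(1/0.95)

210.5073 min


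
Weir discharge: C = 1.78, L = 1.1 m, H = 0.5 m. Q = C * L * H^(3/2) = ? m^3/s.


Q = C * L * H^(3/2) = 1.78 * 1.1 * 0.5^1.5 = 1.78 * 1.1 * 0.353553

0.6923 m^3/s


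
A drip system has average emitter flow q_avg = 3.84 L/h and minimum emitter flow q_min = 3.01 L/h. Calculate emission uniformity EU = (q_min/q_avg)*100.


EU = (q_min/q_avg)*100 = (3.01/3.84)*100 = 78.3854%

78.3854 %


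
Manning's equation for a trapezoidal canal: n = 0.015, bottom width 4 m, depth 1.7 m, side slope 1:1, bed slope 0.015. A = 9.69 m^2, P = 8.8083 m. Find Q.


R = A/P = 9.69/8.8083 = 1.100099
Q = (1/0.015) * 9.69 * 1.100099^(2/3) * 0.015^0.5

84.3139 m^3/s


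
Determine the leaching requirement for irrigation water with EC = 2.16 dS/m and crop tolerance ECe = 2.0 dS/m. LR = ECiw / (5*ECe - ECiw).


LR = ECiw / (5*ECe - ECiw)
LR = 2.16 / (5*2.0 - 2.16)
LR = 2.16 / 7.8400

0.2755


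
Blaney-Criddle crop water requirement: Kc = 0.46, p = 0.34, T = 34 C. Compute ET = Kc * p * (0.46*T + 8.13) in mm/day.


ET = Kc * p * (0.46*T + 8.13)
ET = 0.46 * 0.34 * (0.46*34 + 8.13)
ET = 0.46 * 0.34 * 23.7700

3.7176 mm/day


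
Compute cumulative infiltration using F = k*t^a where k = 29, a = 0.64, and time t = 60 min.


F = k * t^a = 29 * 60^0.64
F = 29 * 13.740951

398.4876 mm


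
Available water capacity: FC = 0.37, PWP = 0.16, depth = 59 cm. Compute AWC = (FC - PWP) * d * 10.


AWC = (FC - PWP) * d * 10
AWC = (0.37 - 0.16) * 59 * 10
AWC = 0.2100 * 59 * 10

123.9000 mm


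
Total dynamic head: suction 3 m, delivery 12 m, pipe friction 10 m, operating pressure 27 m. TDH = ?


TDH = Hs + Hd + hf + Hp = 3 + 12 + 10 + 27 = 52

52 m


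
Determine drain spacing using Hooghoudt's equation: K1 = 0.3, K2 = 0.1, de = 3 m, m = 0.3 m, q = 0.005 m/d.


S^2 = 8*K2*de*m/q + 4*K1*m^2/q
S^2 = 8*0.1*3*0.3/0.005 + 4*0.3*0.3^2/0.005
S = sqrt(165.6000)

12.8686 m


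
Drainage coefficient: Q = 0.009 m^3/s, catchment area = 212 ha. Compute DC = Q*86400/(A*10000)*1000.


DC = Q * 86400 / (A * 10000) * 1000
DC = 0.009 * 86400 / (212 * 10000) * 1000
DC = 777600.0000 / 2120000

0.3668 mm/day


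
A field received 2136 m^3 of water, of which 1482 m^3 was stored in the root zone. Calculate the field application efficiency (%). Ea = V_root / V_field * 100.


Ea = V_root / V_field * 100 = 1482 / 2136 * 100 = 69.3820%

69.3820 %


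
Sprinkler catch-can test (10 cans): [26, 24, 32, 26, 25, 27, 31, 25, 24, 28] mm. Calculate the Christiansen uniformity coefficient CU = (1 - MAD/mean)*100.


mean = 26.800000 mm
MAD = 2.160000 mm
CU = (1 - 2.160000/26.800000)*100

91.9403 %


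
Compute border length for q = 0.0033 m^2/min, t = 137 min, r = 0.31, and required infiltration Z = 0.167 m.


L = q*t/((1+r)*Z)
L = 0.0033*137/((1+0.31)*0.167)
L = 0.4521/0.21877

2.0666 m


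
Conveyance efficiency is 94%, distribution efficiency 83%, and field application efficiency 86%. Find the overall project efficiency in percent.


Ec = 0.94, Eb = 0.83, Ea = 0.86
E = 0.94 * 0.83 * 0.86 * 100 = 67.0972%

67.0972 %


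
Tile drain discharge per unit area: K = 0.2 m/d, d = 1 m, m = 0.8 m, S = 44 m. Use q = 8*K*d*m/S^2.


q = 8*K*d*m/S^2
q = 8*0.2*1*0.8/44^2
q = 1.2800 / 1936

6.6116e-04 m/d


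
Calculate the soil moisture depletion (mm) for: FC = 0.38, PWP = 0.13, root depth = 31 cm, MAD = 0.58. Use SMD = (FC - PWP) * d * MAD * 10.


SMD = (FC - PWP) * d * MAD * 10
SMD = (0.38 - 0.13) * 31 * 0.58 * 10
SMD = 0.2500 * 31 * 0.58 * 10

44.9500 mm


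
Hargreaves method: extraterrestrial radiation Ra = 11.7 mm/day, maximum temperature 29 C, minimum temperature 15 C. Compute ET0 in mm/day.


Tmean = (Tmax + Tmin)/2 = (29 + 15)/2 = 22.0
ET0 = 0.0023 * 11.7 * (22.0 + 17.8) * sqrt(29 - 15)
ET0 = 0.0023 * 11.7 * 39.8 * 3.741657

4.0074 mm/day


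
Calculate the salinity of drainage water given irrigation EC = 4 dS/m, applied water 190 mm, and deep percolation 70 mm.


EC_dw = EC_iw * D_iw / D_dw
EC_dw = 4 * 190 / 70
EC_dw = 760 / 70

10.8571 dS/m


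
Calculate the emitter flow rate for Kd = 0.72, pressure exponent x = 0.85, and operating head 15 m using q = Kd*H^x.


q = Kd * H^x = 0.72 * 15^0.85 = 0.72 * 9.992579

7.1947 L/h


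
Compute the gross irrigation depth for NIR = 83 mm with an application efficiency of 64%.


Ea = 64% = 0.64
GID = NIR / Ea = 83 / 0.64 = 129.6875 mm

129.6875 mm


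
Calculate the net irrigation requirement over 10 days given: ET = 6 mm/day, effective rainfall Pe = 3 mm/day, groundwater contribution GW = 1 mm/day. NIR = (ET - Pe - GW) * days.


Daily deficit = ET - Pe - GW = 6 - 3 - 1 = 2 mm/day
NIR = 2 * 10 = 20 mm

20.0000 mm


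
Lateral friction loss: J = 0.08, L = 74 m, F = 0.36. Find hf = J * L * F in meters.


hf = J * L * F = 0.08 * 74 * 0.36 = 2.1312 m

2.1312 m


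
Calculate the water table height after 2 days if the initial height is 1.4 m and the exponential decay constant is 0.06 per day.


m = m0 * exp(-k*t)
m = 1.4 * exp(-0.06 * 2)
m = 1.4 * exp(-0.1200)

1.2417 m


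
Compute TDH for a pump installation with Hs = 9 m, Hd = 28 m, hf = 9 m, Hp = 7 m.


TDH = Hs + Hd + hf + Hp = 9 + 28 + 9 + 7 = 53

53 m


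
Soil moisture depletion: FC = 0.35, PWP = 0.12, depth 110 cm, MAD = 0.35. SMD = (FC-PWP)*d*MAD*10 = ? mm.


SMD = (FC - PWP) * d * MAD * 10
SMD = (0.35 - 0.12) * 110 * 0.35 * 10
SMD = 0.2300 * 110 * 0.35 * 10

88.5500 mm


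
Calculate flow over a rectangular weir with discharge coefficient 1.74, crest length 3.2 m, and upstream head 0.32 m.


Q = C * L * H^(3/2) = 1.74 * 3.2 * 0.32^1.5 = 1.74 * 3.2 * 0.181019

1.0079 m^3/s


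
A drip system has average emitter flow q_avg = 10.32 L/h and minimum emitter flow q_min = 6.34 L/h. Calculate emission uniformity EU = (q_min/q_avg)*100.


EU = (q_min/q_avg)*100 = (6.34/10.32)*100 = 61.4341%

61.4341 %


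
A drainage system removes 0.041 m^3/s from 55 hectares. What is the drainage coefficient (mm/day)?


DC = Q * 86400 / (A * 10000) * 1000
DC = 0.041 * 86400 / (55 * 10000) * 1000
DC = 3542400.0000 / 550000

6.4407 mm/day


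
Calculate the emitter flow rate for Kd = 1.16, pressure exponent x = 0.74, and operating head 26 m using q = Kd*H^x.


q = Kd * H^x = 1.16 * 26^0.74 = 1.16 * 11.145005

12.9282 L/h


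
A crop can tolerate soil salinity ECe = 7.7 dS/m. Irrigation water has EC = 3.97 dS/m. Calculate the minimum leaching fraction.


LR = ECiw / (5*ECe - ECiw)
LR = 3.97 / (5*7.7 - 3.97)
LR = 3.97 / 34.5300

0.1150


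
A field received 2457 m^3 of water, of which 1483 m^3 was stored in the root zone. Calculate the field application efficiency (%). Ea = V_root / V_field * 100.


Ea = V_root / V_field * 100 = 1483 / 2457 * 100 = 60.3582%

60.3582 %


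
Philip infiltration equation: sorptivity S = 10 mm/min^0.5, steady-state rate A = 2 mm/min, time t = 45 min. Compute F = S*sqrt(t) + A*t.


F = S*sqrt(t) + A*t
F = 10*sqrt(45) + 2*45
F = 10*6.708204 + 90

157.0820 mm


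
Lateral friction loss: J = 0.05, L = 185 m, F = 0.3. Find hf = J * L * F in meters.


hf = J * L * F = 0.05 * 185 * 0.3 = 2.7750 m

2.7750 m


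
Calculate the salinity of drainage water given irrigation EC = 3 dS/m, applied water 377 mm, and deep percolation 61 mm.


EC_dw = EC_iw * D_iw / D_dw
EC_dw = 3 * 377 / 61
EC_dw = 1131 / 61

18.5410 dS/m


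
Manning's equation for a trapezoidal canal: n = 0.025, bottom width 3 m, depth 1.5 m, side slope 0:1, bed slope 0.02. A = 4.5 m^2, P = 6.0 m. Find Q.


R = A/P = 4.5/6.0 = 0.750000
Q = (1/0.025) * 4.5 * 0.750000^(2/3) * 0.02^0.5

21.0133 m^3/s


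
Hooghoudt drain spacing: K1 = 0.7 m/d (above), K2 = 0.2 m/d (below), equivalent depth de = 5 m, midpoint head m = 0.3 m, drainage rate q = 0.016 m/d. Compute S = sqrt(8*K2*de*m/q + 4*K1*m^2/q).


S^2 = 8*K2*de*m/q + 4*K1*m^2/q
S^2 = 8*0.2*5*0.3/0.016 + 4*0.7*0.3^2/0.016
S = sqrt(165.7500)

12.8744 m


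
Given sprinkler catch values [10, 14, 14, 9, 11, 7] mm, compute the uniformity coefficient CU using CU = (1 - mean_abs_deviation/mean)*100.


mean = 10.833333 mm
MAD = 2.166667 mm
CU = (1 - 2.166667/10.833333)*100

80.0000 %


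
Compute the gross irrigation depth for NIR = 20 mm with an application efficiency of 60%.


Ea = 60% = 0.6
GID = NIR / Ea = 20 / 0.6 = 33.3333 mm

33.3333 mm


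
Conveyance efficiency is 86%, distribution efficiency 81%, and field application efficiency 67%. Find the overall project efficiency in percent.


Ec = 0.86, Eb = 0.81, Ea = 0.67
E = 0.86 * 0.81 * 0.67 * 100 = 46.6722%

46.6722 %


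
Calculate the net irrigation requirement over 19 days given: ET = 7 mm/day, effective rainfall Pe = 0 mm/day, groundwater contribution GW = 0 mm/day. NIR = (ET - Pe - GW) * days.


Daily deficit = ET - Pe - GW = 7 - 0 - 0 = 7 mm/day
NIR = 7 * 19 = 133 mm

133.0000 mm


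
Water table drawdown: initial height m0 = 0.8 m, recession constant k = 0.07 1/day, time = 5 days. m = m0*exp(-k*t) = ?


m = m0 * exp(-k*t)
m = 0.8 * exp(-0.07 * 5)
m = 0.8 * exp(-0.3500)

0.5638 m


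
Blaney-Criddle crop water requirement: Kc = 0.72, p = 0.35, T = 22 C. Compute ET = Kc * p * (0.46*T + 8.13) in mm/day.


ET = Kc * p * (0.46*T + 8.13)
ET = 0.72 * 0.35 * (0.46*22 + 8.13)
ET = 0.72 * 0.35 * 18.2500

4.5990 mm/day


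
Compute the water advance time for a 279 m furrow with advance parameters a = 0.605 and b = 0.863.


t = (L/a)^(1/b)
t = (279/0.605)^(1/0.863)
t = 461.157025^(1/0.863)

1221.0430 min


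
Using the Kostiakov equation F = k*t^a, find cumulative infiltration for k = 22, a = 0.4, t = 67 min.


F = k * t^a = 22 * 67^0.4
F = 22 * 5.375637

118.2640 mm


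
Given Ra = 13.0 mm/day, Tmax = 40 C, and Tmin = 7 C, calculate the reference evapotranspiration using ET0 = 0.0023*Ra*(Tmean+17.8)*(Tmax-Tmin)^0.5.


Tmean = (Tmax + Tmin)/2 = (40 + 7)/2 = 23.5
ET0 = 0.0023 * 13.0 * (23.5 + 17.8) * sqrt(40 - 7)
ET0 = 0.0023 * 13.0 * 41.3 * 5.744563

7.0938 mm/day


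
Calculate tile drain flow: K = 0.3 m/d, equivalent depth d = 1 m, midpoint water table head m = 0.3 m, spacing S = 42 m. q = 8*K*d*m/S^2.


q = 8*K*d*m/S^2
q = 8*0.3*1*0.3/42^2
q = 0.7200 / 1764

4.0816e-04 m/d


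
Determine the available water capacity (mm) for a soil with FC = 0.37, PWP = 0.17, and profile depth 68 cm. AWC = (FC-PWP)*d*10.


AWC = (FC - PWP) * d * 10
AWC = (0.37 - 0.17) * 68 * 10
AWC = 0.2000 * 68 * 10

136.0000 mm


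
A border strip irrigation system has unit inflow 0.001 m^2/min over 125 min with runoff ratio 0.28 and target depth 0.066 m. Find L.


L = q*t/((1+r)*Z)
L = 0.001*125/((1+0.28)*0.066)
L = 0.125/0.08448

1.4796 m


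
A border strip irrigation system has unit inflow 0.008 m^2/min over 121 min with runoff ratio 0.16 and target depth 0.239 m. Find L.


L = q*t/((1+r)*Z)
L = 0.008*121/((1+0.16)*0.239)
L = 0.968/0.27724

3.4916 m


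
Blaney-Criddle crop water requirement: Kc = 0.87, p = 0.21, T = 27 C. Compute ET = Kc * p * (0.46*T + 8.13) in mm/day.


ET = Kc * p * (0.46*T + 8.13)
ET = 0.87 * 0.21 * (0.46*27 + 8.13)
ET = 0.87 * 0.21 * 20.5500

3.7545 mm/day


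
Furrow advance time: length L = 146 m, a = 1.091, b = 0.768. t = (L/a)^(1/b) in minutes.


t = (L/a)^(1/b)
t = (146/1.091)^(1/0.768)
t = 133.822181^(1/0.768)

587.3768 min


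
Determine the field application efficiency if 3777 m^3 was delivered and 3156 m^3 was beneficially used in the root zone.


Ea = V_root / V_field * 100 = 3156 / 3777 * 100 = 83.5584%

83.5584 %


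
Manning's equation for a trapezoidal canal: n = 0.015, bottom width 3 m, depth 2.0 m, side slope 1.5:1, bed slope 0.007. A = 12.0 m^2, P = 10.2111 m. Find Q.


R = A/P = 12.0/10.2111 = 1.175192
Q = (1/0.015) * 12.0 * 1.175192^(2/3) * 0.007^0.5

74.5381 m^3/s


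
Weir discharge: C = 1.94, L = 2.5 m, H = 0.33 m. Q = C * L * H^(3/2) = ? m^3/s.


Q = C * L * H^(3/2) = 1.94 * 2.5 * 0.33^1.5 = 1.94 * 2.5 * 0.189571

0.9194 m^3/s


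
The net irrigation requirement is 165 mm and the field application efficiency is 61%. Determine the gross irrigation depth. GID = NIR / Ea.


Ea = 61% = 0.61
GID = NIR / Ea = 165 / 0.61 = 270.4918 mm

270.4918 mm


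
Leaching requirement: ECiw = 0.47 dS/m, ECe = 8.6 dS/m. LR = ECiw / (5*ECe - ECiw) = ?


LR = ECiw / (5*ECe - ECiw)
LR = 0.47 / (5*8.6 - 0.47)
LR = 0.47 / 42.5300

0.0111


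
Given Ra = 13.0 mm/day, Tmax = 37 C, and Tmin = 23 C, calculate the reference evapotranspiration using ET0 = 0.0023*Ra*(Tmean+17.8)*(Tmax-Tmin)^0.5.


Tmean = (Tmax + Tmin)/2 = (37 + 23)/2 = 30.0
ET0 = 0.0023 * 13.0 * (30.0 + 17.8) * sqrt(37 - 23)
ET0 = 0.0023 * 13.0 * 47.8 * 3.741657

5.3477 mm/day


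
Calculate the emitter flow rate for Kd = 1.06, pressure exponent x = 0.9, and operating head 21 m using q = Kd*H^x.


q = Kd * H^x = 1.06 * 21^0.9 = 1.06 * 15.488072

16.4174 L/h


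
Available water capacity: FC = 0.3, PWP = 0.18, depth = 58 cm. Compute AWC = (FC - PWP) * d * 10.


AWC = (FC - PWP) * d * 10
AWC = (0.3 - 0.18) * 58 * 10
AWC = 0.1200 * 58 * 10

69.6000 mm


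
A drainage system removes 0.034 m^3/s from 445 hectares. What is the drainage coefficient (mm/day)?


DC = Q * 86400 / (A * 10000) * 1000
DC = 0.034 * 86400 / (445 * 10000) * 1000
DC = 2937600.0000 / 4450000

0.6601 mm/day


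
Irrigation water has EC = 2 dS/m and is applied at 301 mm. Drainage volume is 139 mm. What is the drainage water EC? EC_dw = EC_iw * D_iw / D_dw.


EC_dw = EC_iw * D_iw / D_dw
EC_dw = 2 * 301 / 139
EC_dw = 602 / 139

4.3309 dS/m


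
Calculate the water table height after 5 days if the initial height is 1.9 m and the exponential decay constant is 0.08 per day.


m = m0 * exp(-k*t)
m = 1.9 * exp(-0.08 * 5)
m = 1.9 * exp(-0.4000)

1.2736 m


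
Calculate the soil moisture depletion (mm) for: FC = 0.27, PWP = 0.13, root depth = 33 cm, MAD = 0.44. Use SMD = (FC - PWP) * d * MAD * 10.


SMD = (FC - PWP) * d * MAD * 10
SMD = (0.27 - 0.13) * 33 * 0.44 * 10
SMD = 0.1400 * 33 * 0.44 * 10

20.3280 mm


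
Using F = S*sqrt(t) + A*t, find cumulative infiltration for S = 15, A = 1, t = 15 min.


F = S*sqrt(t) + A*t
F = 15*sqrt(15) + 1*15
F = 15*3.872983 + 15

73.0947 mm


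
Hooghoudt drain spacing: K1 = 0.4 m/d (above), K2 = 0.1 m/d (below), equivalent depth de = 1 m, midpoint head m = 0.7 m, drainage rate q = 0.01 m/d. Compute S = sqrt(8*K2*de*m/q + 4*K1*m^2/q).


S^2 = 8*K2*de*m/q + 4*K1*m^2/q
S^2 = 8*0.1*1*0.7/0.01 + 4*0.4*0.7^2/0.01
S = sqrt(134.4000)

11.5931 m


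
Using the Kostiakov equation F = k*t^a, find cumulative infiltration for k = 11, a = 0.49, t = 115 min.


F = k * t^a = 11 * 115^0.49
F = 11 * 10.226851

112.4954 mm


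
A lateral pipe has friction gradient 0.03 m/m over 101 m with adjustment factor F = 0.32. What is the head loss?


hf = J * L * F = 0.03 * 101 * 0.32 = 0.9696 m

0.9696 m


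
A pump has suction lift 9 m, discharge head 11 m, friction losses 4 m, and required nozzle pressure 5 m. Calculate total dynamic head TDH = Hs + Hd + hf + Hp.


TDH = Hs + Hd + hf + Hp = 9 + 11 + 4 + 5 = 29

29 m


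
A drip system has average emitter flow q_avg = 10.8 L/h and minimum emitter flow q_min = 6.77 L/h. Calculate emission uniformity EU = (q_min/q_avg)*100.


EU = (q_min/q_avg)*100 = (6.77/10.8)*100 = 62.6852%

62.6852 %


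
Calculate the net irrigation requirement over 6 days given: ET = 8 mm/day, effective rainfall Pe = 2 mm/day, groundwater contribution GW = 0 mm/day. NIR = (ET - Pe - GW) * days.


Daily deficit = ET - Pe - GW = 8 - 2 - 0 = 6 mm/day
NIR = 6 * 6 = 36 mm

36.0000 mm


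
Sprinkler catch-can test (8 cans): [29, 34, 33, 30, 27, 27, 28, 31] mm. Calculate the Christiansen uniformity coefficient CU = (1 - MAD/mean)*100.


mean = 29.875000 mm
MAD = 2.125000 mm
CU = (1 - 2.125000/29.875000)*100

92.8870 %


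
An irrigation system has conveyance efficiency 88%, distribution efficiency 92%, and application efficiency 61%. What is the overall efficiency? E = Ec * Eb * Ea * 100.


Ec = 0.88, Eb = 0.92, Ea = 0.61
E = 0.88 * 0.92 * 0.61 * 100 = 49.3856%

49.3856 %


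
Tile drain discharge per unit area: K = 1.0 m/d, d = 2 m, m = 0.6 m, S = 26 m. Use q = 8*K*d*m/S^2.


q = 8*K*d*m/S^2
q = 8*1.0*2*0.6/26^2
q = 9.6000 / 676

0.0142 m/d


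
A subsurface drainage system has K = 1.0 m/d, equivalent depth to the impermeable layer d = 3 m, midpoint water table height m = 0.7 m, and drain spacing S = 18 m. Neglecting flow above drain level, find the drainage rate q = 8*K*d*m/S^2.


q = 8*K*d*m/S^2
q = 8*1.0*3*0.7/18^2
q = 16.8000 / 324

0.0519 m/d


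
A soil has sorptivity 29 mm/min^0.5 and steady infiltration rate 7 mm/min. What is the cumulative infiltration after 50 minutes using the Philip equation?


F = S*sqrt(t) + A*t
F = 29*sqrt(50) + 7*50
F = 29*7.071068 + 350

555.0610 mm


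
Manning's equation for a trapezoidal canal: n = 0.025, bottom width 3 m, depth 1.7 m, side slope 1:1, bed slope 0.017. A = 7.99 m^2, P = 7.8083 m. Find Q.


R = A/P = 7.99/7.8083 = 1.023270
Q = (1/0.025) * 7.99 * 1.023270^(2/3) * 0.017^0.5

42.3147 m^3/s


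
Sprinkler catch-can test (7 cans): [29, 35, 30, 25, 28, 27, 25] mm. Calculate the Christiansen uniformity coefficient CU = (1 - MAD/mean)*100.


mean = 28.428571 mm
MAD = 2.489796 mm
CU = (1 - 2.489796/28.428571)*100

91.2419 %


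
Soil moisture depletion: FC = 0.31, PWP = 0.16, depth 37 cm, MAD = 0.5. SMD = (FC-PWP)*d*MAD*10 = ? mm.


SMD = (FC - PWP) * d * MAD * 10
SMD = (0.31 - 0.16) * 37 * 0.5 * 10
SMD = 0.1500 * 37 * 0.5 * 10

27.7500 mm


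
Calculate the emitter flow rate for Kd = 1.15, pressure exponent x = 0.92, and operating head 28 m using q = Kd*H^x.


q = Kd * H^x = 1.15 * 28^0.92 = 1.15 * 21.447930

24.6651 L/h


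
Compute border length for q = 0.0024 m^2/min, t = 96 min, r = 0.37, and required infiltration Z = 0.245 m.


L = q*t/((1+r)*Z)
L = 0.0024*96/((1+0.37)*0.245)
L = 0.2304/0.33565

0.6864 m


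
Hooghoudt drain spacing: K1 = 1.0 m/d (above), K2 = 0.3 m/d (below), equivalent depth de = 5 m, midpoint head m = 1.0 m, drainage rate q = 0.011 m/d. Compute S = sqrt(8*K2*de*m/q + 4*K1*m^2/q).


S^2 = 8*K2*de*m/q + 4*K1*m^2/q
S^2 = 8*0.3*5*1.0/0.011 + 4*1.0*1.0^2/0.011
S = sqrt(1454.5455)

38.1385 m


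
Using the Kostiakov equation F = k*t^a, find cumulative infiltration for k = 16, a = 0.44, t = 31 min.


F = k * t^a = 16 * 31^0.44
F = 16 * 4.531053

72.4968 mm


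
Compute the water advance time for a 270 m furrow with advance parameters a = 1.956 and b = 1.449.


t = (L/a)^(1/b)
t = (270/1.956)^(1/1.449)
t = 138.036810^(1/1.449)

29.9831 min


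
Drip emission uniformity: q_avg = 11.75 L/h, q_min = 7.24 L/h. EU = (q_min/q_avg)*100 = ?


EU = (q_min/q_avg)*100 = (7.24/11.75)*100 = 61.6170%

61.6170 %


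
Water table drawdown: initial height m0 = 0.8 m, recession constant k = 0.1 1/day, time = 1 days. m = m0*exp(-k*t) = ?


m = m0 * exp(-k*t)
m = 0.8 * exp(-0.1 * 1)
m = 0.8 * exp(-0.1000)

0.7239 m


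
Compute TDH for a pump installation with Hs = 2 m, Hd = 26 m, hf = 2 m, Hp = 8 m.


TDH = Hs + Hd + hf + Hp = 2 + 26 + 2 + 8 = 38

38 m


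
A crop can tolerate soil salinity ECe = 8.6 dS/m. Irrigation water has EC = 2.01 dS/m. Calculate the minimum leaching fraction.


LR = ECiw / (5*ECe - ECiw)
LR = 2.01 / (5*8.6 - 2.01)
LR = 2.01 / 40.9900

0.0490


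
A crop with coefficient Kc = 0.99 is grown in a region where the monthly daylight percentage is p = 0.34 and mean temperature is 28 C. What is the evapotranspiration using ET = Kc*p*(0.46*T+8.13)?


ET = Kc * p * (0.46*T + 8.13)
ET = 0.99 * 0.34 * (0.46*28 + 8.13)
ET = 0.99 * 0.34 * 21.0100

7.0720 mm/day


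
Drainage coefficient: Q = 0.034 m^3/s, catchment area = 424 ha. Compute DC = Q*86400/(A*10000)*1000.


DC = Q * 86400 / (A * 10000) * 1000
DC = 0.034 * 86400 / (424 * 10000) * 1000
DC = 2937600.0000 / 4240000

0.6928 mm/day


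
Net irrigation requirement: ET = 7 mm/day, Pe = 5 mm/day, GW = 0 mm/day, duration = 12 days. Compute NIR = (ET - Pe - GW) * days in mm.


Daily deficit = ET - Pe - GW = 7 - 5 - 0 = 2 mm/day
NIR = 2 * 12 = 24 mm

24.0000 mm


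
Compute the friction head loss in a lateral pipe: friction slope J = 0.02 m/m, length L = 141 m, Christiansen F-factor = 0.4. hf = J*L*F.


hf = J * L * F = 0.02 * 141 * 0.4 = 1.1280 m

1.1280 m


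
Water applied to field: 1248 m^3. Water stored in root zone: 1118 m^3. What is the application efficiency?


Ea = V_root / V_field * 100 = 1118 / 1248 * 100 = 89.5833%

89.5833 %


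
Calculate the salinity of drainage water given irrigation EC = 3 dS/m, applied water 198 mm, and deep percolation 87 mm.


EC_dw = EC_iw * D_iw / D_dw
EC_dw = 3 * 198 / 87
EC_dw = 594 / 87

6.8276 dS/m


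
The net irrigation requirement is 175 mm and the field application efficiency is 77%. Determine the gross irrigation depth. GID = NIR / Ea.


Ea = 77% = 0.77
GID = NIR / Ea = 175 / 0.77 = 227.2727 mm

227.2727 mm


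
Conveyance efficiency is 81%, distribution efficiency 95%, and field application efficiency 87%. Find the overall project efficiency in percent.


Ec = 0.81, Eb = 0.95, Ea = 0.87
E = 0.81 * 0.95 * 0.87 * 100 = 66.9465%

66.9465 %


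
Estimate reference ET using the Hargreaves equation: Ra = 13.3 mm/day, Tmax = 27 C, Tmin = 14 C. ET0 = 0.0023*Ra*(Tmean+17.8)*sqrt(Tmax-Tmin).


Tmean = (Tmax + Tmin)/2 = (27 + 14)/2 = 20.5
ET0 = 0.0023 * 13.3 * (20.5 + 17.8) * sqrt(27 - 14)
ET0 = 0.0023 * 13.3 * 38.3 * 3.605551

4.2243 mm/day


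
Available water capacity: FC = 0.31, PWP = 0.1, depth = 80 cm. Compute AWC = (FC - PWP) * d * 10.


AWC = (FC - PWP) * d * 10
AWC = (0.31 - 0.1) * 80 * 10
AWC = 0.2100 * 80 * 10

168.0000 mm


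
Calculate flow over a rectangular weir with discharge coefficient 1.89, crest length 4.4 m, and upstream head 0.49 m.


Q = C * L * H^(3/2) = 1.89 * 4.4 * 0.49^1.5 = 1.89 * 4.4 * 0.343000

2.8524 m^3/s


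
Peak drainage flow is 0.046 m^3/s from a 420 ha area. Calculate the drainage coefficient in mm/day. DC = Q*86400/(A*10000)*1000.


DC = Q * 86400 / (A * 10000) * 1000
DC = 0.046 * 86400 / (420 * 10000) * 1000
DC = 3974400.0000 / 4200000

0.9463 mm/day


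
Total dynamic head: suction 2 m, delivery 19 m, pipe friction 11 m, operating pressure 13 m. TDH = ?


TDH = Hs + Hd + hf + Hp = 2 + 19 + 11 + 13 = 45

45 m


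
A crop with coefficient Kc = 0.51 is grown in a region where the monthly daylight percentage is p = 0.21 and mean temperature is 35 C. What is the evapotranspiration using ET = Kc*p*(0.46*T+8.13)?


ET = Kc * p * (0.46*T + 8.13)
ET = 0.51 * 0.21 * (0.46*35 + 8.13)
ET = 0.51 * 0.21 * 24.2300

2.5950 mm/day


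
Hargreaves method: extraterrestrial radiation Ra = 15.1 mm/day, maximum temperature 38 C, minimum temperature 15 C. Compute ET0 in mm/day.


Tmean = (Tmax + Tmin)/2 = (38 + 15)/2 = 26.5
ET0 = 0.0023 * 15.1 * (26.5 + 17.8) * sqrt(38 - 15)
ET0 = 0.0023 * 15.1 * 44.3 * 4.795832

7.3786 mm/day


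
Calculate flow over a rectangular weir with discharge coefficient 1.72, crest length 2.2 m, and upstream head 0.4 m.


Q = C * L * H^(3/2) = 1.72 * 2.2 * 0.4^1.5 = 1.72 * 2.2 * 0.252982

0.9573 m^3/s


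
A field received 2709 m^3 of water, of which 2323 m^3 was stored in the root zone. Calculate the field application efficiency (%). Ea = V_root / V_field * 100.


Ea = V_root / V_field * 100 = 2323 / 2709 * 100 = 85.7512%

85.7512 %


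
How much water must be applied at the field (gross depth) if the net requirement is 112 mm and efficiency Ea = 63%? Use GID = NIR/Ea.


Ea = 63% = 0.63
GID = NIR / Ea = 112 / 0.63 = 177.7778 mm

177.7778 mm


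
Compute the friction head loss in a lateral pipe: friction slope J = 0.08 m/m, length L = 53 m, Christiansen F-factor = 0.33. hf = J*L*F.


hf = J * L * F = 0.08 * 53 * 0.33 = 1.3992 m

1.3992 m


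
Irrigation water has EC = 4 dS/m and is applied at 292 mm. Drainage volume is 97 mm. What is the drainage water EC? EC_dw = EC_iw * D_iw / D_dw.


EC_dw = EC_iw * D_iw / D_dw
EC_dw = 4 * 292 / 97
EC_dw = 1168 / 97

12.0412 dS/m


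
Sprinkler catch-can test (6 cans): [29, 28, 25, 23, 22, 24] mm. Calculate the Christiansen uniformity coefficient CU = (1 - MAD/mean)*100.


mean = 25.166667 mm
MAD = 2.222222 mm
CU = (1 - 2.222222/25.166667)*100

91.1700 %


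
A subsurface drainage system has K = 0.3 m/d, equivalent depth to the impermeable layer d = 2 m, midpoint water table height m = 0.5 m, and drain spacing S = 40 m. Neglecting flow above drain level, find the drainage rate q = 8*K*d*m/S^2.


q = 8*K*d*m/S^2
q = 8*0.3*2*0.5/40^2
q = 2.4000 / 1600

0.0015 m/d


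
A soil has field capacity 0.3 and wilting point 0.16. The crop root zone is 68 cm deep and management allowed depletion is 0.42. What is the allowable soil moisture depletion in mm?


SMD = (FC - PWP) * d * MAD * 10
SMD = (0.3 - 0.16) * 68 * 0.42 * 10
SMD = 0.1400 * 68 * 0.42 * 10

39.9840 mm


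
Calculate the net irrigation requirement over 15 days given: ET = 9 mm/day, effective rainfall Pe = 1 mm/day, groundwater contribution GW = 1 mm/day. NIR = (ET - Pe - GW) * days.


Daily deficit = ET - Pe - GW = 9 - 1 - 1 = 7 mm/day
NIR = 7 * 15 = 105 mm

105.0000 mm


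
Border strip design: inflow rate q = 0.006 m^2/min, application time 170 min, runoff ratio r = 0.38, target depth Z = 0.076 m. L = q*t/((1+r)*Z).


L = q*t/((1+r)*Z)
L = 0.006*170/((1+0.38)*0.076)
L = 1.02/0.10488

9.7254 m


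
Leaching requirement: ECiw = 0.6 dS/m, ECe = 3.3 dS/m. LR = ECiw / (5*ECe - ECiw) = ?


LR = ECiw / (5*ECe - ECiw)
LR = 0.6 / (5*3.3 - 0.6)
LR = 0.6 / 15.9000

0.0377


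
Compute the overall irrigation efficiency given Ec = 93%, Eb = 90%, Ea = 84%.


Ec = 0.93, Eb = 0.9, Ea = 0.84
E = 0.93 * 0.9 * 0.84 * 100 = 70.3080%

70.3080 %


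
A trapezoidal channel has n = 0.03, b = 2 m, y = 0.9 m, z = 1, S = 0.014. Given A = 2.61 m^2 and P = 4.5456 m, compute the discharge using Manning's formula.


R = A/P = 2.61/4.5456 = 0.574182
Q = (1/0.03) * 2.61 * 0.574182^(2/3) * 0.014^0.5

7.1113 m^3/s
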